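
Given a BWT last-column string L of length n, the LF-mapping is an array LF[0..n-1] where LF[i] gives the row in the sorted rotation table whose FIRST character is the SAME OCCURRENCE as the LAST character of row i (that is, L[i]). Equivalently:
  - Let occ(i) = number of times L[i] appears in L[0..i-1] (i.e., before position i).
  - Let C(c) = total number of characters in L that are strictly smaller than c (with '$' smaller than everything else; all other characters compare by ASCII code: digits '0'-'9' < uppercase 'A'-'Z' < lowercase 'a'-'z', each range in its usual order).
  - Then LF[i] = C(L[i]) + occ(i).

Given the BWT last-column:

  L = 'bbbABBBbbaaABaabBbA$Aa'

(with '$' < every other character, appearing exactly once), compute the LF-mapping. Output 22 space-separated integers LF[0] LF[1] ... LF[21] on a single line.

Char counts: '$':1, 'A':4, 'B':5, 'a':5, 'b':7
C (first-col start): C('$')=0, C('A')=1, C('B')=5, C('a')=10, C('b')=15
L[0]='b': occ=0, LF[0]=C('b')+0=15+0=15
L[1]='b': occ=1, LF[1]=C('b')+1=15+1=16
L[2]='b': occ=2, LF[2]=C('b')+2=15+2=17
L[3]='A': occ=0, LF[3]=C('A')+0=1+0=1
L[4]='B': occ=0, LF[4]=C('B')+0=5+0=5
L[5]='B': occ=1, LF[5]=C('B')+1=5+1=6
L[6]='B': occ=2, LF[6]=C('B')+2=5+2=7
L[7]='b': occ=3, LF[7]=C('b')+3=15+3=18
L[8]='b': occ=4, LF[8]=C('b')+4=15+4=19
L[9]='a': occ=0, LF[9]=C('a')+0=10+0=10
L[10]='a': occ=1, LF[10]=C('a')+1=10+1=11
L[11]='A': occ=1, LF[11]=C('A')+1=1+1=2
L[12]='B': occ=3, LF[12]=C('B')+3=5+3=8
L[13]='a': occ=2, LF[13]=C('a')+2=10+2=12
L[14]='a': occ=3, LF[14]=C('a')+3=10+3=13
L[15]='b': occ=5, LF[15]=C('b')+5=15+5=20
L[16]='B': occ=4, LF[16]=C('B')+4=5+4=9
L[17]='b': occ=6, LF[17]=C('b')+6=15+6=21
L[18]='A': occ=2, LF[18]=C('A')+2=1+2=3
L[19]='$': occ=0, LF[19]=C('$')+0=0+0=0
L[20]='A': occ=3, LF[20]=C('A')+3=1+3=4
L[21]='a': occ=4, LF[21]=C('a')+4=10+4=14

Answer: 15 16 17 1 5 6 7 18 19 10 11 2 8 12 13 20 9 21 3 0 4 14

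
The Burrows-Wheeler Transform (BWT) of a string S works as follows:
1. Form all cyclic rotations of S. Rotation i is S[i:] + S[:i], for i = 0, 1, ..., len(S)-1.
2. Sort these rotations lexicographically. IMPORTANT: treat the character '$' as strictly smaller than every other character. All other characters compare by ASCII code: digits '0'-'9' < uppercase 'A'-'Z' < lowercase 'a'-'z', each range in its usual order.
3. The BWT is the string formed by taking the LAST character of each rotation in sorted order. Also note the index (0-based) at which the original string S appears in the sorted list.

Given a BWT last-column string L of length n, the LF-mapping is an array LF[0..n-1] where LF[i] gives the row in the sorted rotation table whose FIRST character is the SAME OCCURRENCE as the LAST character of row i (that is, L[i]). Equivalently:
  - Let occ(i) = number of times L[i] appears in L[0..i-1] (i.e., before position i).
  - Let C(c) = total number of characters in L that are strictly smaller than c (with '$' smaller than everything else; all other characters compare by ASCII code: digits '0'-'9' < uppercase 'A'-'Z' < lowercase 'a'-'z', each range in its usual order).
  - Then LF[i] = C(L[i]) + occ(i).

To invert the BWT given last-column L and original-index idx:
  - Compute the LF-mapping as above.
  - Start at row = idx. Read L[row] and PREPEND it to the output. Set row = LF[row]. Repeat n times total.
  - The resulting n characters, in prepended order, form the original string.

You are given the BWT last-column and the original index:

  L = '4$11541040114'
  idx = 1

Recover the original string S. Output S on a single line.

Answer: 014511041144$

Derivation:
LF mapping: 8 0 3 4 12 9 5 1 10 2 6 7 11
Walk LF starting at row 1, prepending L[row]:
  step 1: row=1, L[1]='$', prepend. Next row=LF[1]=0
  step 2: row=0, L[0]='4', prepend. Next row=LF[0]=8
  step 3: row=8, L[8]='4', prepend. Next row=LF[8]=10
  step 4: row=10, L[10]='1', prepend. Next row=LF[10]=6
  step 5: row=6, L[6]='1', prepend. Next row=LF[6]=5
  step 6: row=5, L[5]='4', prepend. Next row=LF[5]=9
  step 7: row=9, L[9]='0', prepend. Next row=LF[9]=2
  step 8: row=2, L[2]='1', prepend. Next row=LF[2]=3
  step 9: row=3, L[3]='1', prepend. Next row=LF[3]=4
  step 10: row=4, L[4]='5', prepend. Next row=LF[4]=12
  step 11: row=12, L[12]='4', prepend. Next row=LF[12]=11
  step 12: row=11, L[11]='1', prepend. Next row=LF[11]=7
  step 13: row=7, L[7]='0', prepend. Next row=LF[7]=1
Reversed output: 014511041144$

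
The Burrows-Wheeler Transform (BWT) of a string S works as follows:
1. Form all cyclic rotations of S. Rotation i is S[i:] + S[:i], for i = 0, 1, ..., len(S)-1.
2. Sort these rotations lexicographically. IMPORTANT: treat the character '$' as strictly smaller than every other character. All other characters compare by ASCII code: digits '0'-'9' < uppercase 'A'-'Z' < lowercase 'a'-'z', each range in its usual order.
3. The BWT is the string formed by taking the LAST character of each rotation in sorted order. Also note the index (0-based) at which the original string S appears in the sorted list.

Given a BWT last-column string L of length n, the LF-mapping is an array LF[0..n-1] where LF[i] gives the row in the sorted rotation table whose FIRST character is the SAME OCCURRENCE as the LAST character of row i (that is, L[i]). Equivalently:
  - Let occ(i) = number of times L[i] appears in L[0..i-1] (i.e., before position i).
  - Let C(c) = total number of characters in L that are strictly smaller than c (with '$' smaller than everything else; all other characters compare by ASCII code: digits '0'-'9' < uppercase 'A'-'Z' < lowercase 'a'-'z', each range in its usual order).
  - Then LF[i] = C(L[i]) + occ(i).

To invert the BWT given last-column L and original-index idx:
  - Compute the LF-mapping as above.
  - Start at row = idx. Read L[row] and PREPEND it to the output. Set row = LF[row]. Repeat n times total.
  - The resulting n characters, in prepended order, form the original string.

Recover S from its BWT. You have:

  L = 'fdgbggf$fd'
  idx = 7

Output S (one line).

LF mapping: 4 2 7 1 8 9 5 0 6 3
Walk LF starting at row 7, prepending L[row]:
  step 1: row=7, L[7]='$', prepend. Next row=LF[7]=0
  step 2: row=0, L[0]='f', prepend. Next row=LF[0]=4
  step 3: row=4, L[4]='g', prepend. Next row=LF[4]=8
  step 4: row=8, L[8]='f', prepend. Next row=LF[8]=6
  step 5: row=6, L[6]='f', prepend. Next row=LF[6]=5
  step 6: row=5, L[5]='g', prepend. Next row=LF[5]=9
  step 7: row=9, L[9]='d', prepend. Next row=LF[9]=3
  step 8: row=3, L[3]='b', prepend. Next row=LF[3]=1
  step 9: row=1, L[1]='d', prepend. Next row=LF[1]=2
  step 10: row=2, L[2]='g', prepend. Next row=LF[2]=7
Reversed output: gdbdgffgf$

Answer: gdbdgffgf$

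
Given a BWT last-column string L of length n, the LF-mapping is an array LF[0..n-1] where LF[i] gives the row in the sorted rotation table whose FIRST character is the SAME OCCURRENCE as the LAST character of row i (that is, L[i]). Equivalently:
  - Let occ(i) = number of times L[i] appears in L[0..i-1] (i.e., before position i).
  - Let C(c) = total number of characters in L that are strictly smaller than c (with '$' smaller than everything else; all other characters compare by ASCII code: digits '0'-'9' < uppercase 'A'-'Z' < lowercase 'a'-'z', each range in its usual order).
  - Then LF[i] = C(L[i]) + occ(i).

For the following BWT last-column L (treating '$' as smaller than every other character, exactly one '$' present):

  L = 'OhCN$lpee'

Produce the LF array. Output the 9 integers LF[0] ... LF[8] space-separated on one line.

Char counts: '$':1, 'C':1, 'N':1, 'O':1, 'e':2, 'h':1, 'l':1, 'p':1
C (first-col start): C('$')=0, C('C')=1, C('N')=2, C('O')=3, C('e')=4, C('h')=6, C('l')=7, C('p')=8
L[0]='O': occ=0, LF[0]=C('O')+0=3+0=3
L[1]='h': occ=0, LF[1]=C('h')+0=6+0=6
L[2]='C': occ=0, LF[2]=C('C')+0=1+0=1
L[3]='N': occ=0, LF[3]=C('N')+0=2+0=2
L[4]='$': occ=0, LF[4]=C('$')+0=0+0=0
L[5]='l': occ=0, LF[5]=C('l')+0=7+0=7
L[6]='p': occ=0, LF[6]=C('p')+0=8+0=8
L[7]='e': occ=0, LF[7]=C('e')+0=4+0=4
L[8]='e': occ=1, LF[8]=C('e')+1=4+1=5

Answer: 3 6 1 2 0 7 8 4 5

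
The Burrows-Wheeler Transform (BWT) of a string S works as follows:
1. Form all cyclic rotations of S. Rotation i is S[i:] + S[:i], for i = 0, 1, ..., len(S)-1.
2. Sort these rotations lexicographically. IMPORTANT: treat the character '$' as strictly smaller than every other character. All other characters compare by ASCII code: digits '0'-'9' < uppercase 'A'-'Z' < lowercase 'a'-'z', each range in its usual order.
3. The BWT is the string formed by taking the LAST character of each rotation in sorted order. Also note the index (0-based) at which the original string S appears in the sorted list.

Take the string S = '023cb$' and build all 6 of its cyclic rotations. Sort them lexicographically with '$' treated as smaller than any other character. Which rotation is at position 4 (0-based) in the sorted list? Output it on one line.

All 6 rotations (rotation i = S[i:]+S[:i]):
  rot[0] = 023cb$
  rot[1] = 23cb$0
  rot[2] = 3cb$02
  rot[3] = cb$023
  rot[4] = b$023c
  rot[5] = $023cb
Sorted (with $ < everything):
  sorted[0] = $023cb
  sorted[1] = 023cb$
  sorted[2] = 23cb$0
  sorted[3] = 3cb$02
  sorted[4] = b$023c
  sorted[5] = cb$023
sorted[4] = b$023c

Answer: b$023c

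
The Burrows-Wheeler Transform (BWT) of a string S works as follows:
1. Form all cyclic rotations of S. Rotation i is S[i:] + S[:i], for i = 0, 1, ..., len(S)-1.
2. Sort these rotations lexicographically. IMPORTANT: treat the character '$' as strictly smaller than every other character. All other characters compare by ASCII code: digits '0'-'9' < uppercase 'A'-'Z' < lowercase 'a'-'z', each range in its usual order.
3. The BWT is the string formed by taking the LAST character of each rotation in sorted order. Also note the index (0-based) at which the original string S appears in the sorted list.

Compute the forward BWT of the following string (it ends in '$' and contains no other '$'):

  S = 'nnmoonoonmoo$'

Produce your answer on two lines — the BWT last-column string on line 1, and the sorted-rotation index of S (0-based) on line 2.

Answer: onnon$oooomnm
5

Derivation:
All 13 rotations (rotation i = S[i:]+S[:i]):
  rot[0] = nnmoonoonmoo$
  rot[1] = nmoonoonmoo$n
  rot[2] = moonoonmoo$nn
  rot[3] = oonoonmoo$nnm
  rot[4] = onoonmoo$nnmo
  rot[5] = noonmoo$nnmoo
  rot[6] = oonmoo$nnmoon
  rot[7] = onmoo$nnmoono
  rot[8] = nmoo$nnmoonoo
  rot[9] = moo$nnmoonoon
  rot[10] = oo$nnmoonoonm
  rot[11] = o$nnmoonoonmo
  rot[12] = $nnmoonoonmoo
Sorted (with $ < everything):
  sorted[0] = $nnmoonoonmoo  (last char: 'o')
  sorted[1] = moo$nnmoonoon  (last char: 'n')
  sorted[2] = moonoonmoo$nn  (last char: 'n')
  sorted[3] = nmoo$nnmoonoo  (last char: 'o')
  sorted[4] = nmoonoonmoo$n  (last char: 'n')
  sorted[5] = nnmoonoonmoo$  (last char: '$')
  sorted[6] = noonmoo$nnmoo  (last char: 'o')
  sorted[7] = o$nnmoonoonmo  (last char: 'o')
  sorted[8] = onmoo$nnmoono  (last char: 'o')
  sorted[9] = onoonmoo$nnmo  (last char: 'o')
  sorted[10] = oo$nnmoonoonm  (last char: 'm')
  sorted[11] = oonmoo$nnmoon  (last char: 'n')
  sorted[12] = oonoonmoo$nnm  (last char: 'm')
Last column: onnon$oooomnm
Original string S is at sorted index 5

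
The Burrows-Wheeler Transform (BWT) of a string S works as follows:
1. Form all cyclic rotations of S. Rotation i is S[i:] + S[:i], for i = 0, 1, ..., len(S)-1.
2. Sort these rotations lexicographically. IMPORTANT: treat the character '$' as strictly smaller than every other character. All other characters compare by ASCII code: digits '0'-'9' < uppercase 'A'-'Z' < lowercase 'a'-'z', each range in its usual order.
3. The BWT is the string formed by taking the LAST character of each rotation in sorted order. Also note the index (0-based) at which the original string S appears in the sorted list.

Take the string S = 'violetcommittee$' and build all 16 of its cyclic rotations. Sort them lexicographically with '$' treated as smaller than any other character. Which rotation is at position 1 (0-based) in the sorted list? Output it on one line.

Answer: committee$violet

Derivation:
All 16 rotations (rotation i = S[i:]+S[:i]):
  rot[0] = violetcommittee$
  rot[1] = ioletcommittee$v
  rot[2] = oletcommittee$vi
  rot[3] = letcommittee$vio
  rot[4] = etcommittee$viol
  rot[5] = tcommittee$viole
  rot[6] = committee$violet
  rot[7] = ommittee$violetc
  rot[8] = mmittee$violetco
  rot[9] = mittee$violetcom
  rot[10] = ittee$violetcomm
  rot[11] = ttee$violetcommi
  rot[12] = tee$violetcommit
  rot[13] = ee$violetcommitt
  rot[14] = e$violetcommitte
  rot[15] = $violetcommittee
Sorted (with $ < everything):
  sorted[0] = $violetcommittee
  sorted[1] = committee$violet
  sorted[2] = e$violetcommitte
  sorted[3] = ee$violetcommitt
  sorted[4] = etcommittee$viol
  sorted[5] = ioletcommittee$v
  sorted[6] = ittee$violetcomm
  sorted[7] = letcommittee$vio
  sorted[8] = mittee$violetcom
  sorted[9] = mmittee$violetco
  sorted[10] = oletcommittee$vi
  sorted[11] = ommittee$violetc
  sorted[12] = tcommittee$viole
  sorted[13] = tee$violetcommit
  sorted[14] = ttee$violetcommi
  sorted[15] = violetcommittee$
sorted[1] = committee$violet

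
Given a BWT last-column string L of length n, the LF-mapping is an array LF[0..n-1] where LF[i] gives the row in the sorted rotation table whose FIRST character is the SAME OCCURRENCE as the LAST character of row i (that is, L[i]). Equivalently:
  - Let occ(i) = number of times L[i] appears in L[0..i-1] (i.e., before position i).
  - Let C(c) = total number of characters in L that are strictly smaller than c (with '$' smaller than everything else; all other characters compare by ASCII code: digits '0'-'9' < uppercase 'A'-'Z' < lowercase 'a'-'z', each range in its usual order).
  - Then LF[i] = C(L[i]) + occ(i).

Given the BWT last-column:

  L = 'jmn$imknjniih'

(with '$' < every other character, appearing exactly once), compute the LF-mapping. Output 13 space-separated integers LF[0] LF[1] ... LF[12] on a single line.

Answer: 5 8 10 0 2 9 7 11 6 12 3 4 1

Derivation:
Char counts: '$':1, 'h':1, 'i':3, 'j':2, 'k':1, 'm':2, 'n':3
C (first-col start): C('$')=0, C('h')=1, C('i')=2, C('j')=5, C('k')=7, C('m')=8, C('n')=10
L[0]='j': occ=0, LF[0]=C('j')+0=5+0=5
L[1]='m': occ=0, LF[1]=C('m')+0=8+0=8
L[2]='n': occ=0, LF[2]=C('n')+0=10+0=10
L[3]='$': occ=0, LF[3]=C('$')+0=0+0=0
L[4]='i': occ=0, LF[4]=C('i')+0=2+0=2
L[5]='m': occ=1, LF[5]=C('m')+1=8+1=9
L[6]='k': occ=0, LF[6]=C('k')+0=7+0=7
L[7]='n': occ=1, LF[7]=C('n')+1=10+1=11
L[8]='j': occ=1, LF[8]=C('j')+1=5+1=6
L[9]='n': occ=2, LF[9]=C('n')+2=10+2=12
L[10]='i': occ=1, LF[10]=C('i')+1=2+1=3
L[11]='i': occ=2, LF[11]=C('i')+2=2+2=4
L[12]='h': occ=0, LF[12]=C('h')+0=1+0=1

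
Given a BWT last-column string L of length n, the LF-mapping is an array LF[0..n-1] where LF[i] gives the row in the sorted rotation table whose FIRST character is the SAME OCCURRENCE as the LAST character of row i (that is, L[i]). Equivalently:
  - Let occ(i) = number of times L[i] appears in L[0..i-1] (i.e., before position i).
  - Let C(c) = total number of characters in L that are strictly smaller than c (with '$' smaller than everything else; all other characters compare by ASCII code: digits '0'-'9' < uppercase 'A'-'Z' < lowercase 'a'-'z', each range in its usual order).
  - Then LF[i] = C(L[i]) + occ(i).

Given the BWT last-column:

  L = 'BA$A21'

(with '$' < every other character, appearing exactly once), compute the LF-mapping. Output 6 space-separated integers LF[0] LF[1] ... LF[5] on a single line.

Char counts: '$':1, '1':1, '2':1, 'A':2, 'B':1
C (first-col start): C('$')=0, C('1')=1, C('2')=2, C('A')=3, C('B')=5
L[0]='B': occ=0, LF[0]=C('B')+0=5+0=5
L[1]='A': occ=0, LF[1]=C('A')+0=3+0=3
L[2]='$': occ=0, LF[2]=C('$')+0=0+0=0
L[3]='A': occ=1, LF[3]=C('A')+1=3+1=4
L[4]='2': occ=0, LF[4]=C('2')+0=2+0=2
L[5]='1': occ=0, LF[5]=C('1')+0=1+0=1

Answer: 5 3 0 4 2 1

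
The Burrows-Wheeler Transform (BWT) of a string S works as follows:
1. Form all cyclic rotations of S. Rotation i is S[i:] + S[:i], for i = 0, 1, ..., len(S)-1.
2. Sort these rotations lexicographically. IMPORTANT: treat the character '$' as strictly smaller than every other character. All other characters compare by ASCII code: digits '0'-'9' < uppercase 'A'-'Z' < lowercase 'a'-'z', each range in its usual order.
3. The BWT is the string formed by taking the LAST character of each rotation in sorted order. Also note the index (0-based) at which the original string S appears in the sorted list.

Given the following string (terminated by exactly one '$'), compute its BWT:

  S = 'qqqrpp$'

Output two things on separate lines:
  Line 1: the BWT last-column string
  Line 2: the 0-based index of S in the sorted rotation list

All 7 rotations (rotation i = S[i:]+S[:i]):
  rot[0] = qqqrpp$
  rot[1] = qqrpp$q
  rot[2] = qrpp$qq
  rot[3] = rpp$qqq
  rot[4] = pp$qqqr
  rot[5] = p$qqqrp
  rot[6] = $qqqrpp
Sorted (with $ < everything):
  sorted[0] = $qqqrpp  (last char: 'p')
  sorted[1] = p$qqqrp  (last char: 'p')
  sorted[2] = pp$qqqr  (last char: 'r')
  sorted[3] = qqqrpp$  (last char: '$')
  sorted[4] = qqrpp$q  (last char: 'q')
  sorted[5] = qrpp$qq  (last char: 'q')
  sorted[6] = rpp$qqq  (last char: 'q')
Last column: ppr$qqq
Original string S is at sorted index 3

Answer: ppr$qqq
3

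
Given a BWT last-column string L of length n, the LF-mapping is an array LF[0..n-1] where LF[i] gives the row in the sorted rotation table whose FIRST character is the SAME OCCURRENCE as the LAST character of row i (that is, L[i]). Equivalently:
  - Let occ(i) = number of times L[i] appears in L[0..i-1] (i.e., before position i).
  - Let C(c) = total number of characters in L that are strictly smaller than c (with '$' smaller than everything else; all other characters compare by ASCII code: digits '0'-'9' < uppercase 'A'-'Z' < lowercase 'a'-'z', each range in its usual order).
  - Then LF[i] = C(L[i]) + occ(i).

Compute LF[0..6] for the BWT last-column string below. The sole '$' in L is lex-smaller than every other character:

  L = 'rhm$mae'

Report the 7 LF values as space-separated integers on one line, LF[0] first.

Answer: 6 3 4 0 5 1 2

Derivation:
Char counts: '$':1, 'a':1, 'e':1, 'h':1, 'm':2, 'r':1
C (first-col start): C('$')=0, C('a')=1, C('e')=2, C('h')=3, C('m')=4, C('r')=6
L[0]='r': occ=0, LF[0]=C('r')+0=6+0=6
L[1]='h': occ=0, LF[1]=C('h')+0=3+0=3
L[2]='m': occ=0, LF[2]=C('m')+0=4+0=4
L[3]='$': occ=0, LF[3]=C('$')+0=0+0=0
L[4]='m': occ=1, LF[4]=C('m')+1=4+1=5
L[5]='a': occ=0, LF[5]=C('a')+0=1+0=1
L[6]='e': occ=0, LF[6]=C('e')+0=2+0=2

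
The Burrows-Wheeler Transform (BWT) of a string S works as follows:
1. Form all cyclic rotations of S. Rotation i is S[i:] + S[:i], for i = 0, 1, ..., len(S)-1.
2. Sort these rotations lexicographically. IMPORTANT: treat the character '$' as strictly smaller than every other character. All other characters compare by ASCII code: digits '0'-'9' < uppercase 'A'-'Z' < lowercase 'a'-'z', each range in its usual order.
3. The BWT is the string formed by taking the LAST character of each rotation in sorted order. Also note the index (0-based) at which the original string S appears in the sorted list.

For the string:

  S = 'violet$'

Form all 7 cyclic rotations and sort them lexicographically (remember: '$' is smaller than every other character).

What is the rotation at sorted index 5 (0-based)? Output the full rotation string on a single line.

Answer: t$viole

Derivation:
All 7 rotations (rotation i = S[i:]+S[:i]):
  rot[0] = violet$
  rot[1] = iolet$v
  rot[2] = olet$vi
  rot[3] = let$vio
  rot[4] = et$viol
  rot[5] = t$viole
  rot[6] = $violet
Sorted (with $ < everything):
  sorted[0] = $violet
  sorted[1] = et$viol
  sorted[2] = iolet$v
  sorted[3] = let$vio
  sorted[4] = olet$vi
  sorted[5] = t$viole
  sorted[6] = violet$
sorted[5] = t$viole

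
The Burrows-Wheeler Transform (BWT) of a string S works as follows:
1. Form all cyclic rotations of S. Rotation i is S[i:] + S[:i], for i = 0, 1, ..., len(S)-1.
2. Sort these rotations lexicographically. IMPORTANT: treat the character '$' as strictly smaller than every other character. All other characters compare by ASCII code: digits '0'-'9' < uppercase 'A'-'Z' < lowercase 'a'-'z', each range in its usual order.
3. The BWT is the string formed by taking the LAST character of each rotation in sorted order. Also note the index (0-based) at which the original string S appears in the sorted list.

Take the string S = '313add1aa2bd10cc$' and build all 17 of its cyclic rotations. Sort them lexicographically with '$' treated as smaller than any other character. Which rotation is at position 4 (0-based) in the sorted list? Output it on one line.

All 17 rotations (rotation i = S[i:]+S[:i]):
  rot[0] = 313add1aa2bd10cc$
  rot[1] = 13add1aa2bd10cc$3
  rot[2] = 3add1aa2bd10cc$31
  rot[3] = add1aa2bd10cc$313
  rot[4] = dd1aa2bd10cc$313a
  rot[5] = d1aa2bd10cc$313ad
  rot[6] = 1aa2bd10cc$313add
  rot[7] = aa2bd10cc$313add1
  rot[8] = a2bd10cc$313add1a
  rot[9] = 2bd10cc$313add1aa
  rot[10] = bd10cc$313add1aa2
  rot[11] = d10cc$313add1aa2b
  rot[12] = 10cc$313add1aa2bd
  rot[13] = 0cc$313add1aa2bd1
  rot[14] = cc$313add1aa2bd10
  rot[15] = c$313add1aa2bd10c
  rot[16] = $313add1aa2bd10cc
Sorted (with $ < everything):
  sorted[0] = $313add1aa2bd10cc
  sorted[1] = 0cc$313add1aa2bd1
  sorted[2] = 10cc$313add1aa2bd
  sorted[3] = 13add1aa2bd10cc$3
  sorted[4] = 1aa2bd10cc$313add
  sorted[5] = 2bd10cc$313add1aa
  sorted[6] = 313add1aa2bd10cc$
  sorted[7] = 3add1aa2bd10cc$31
  sorted[8] = a2bd10cc$313add1a
  sorted[9] = aa2bd10cc$313add1
  sorted[10] = add1aa2bd10cc$313
  sorted[11] = bd10cc$313add1aa2
  sorted[12] = c$313add1aa2bd10c
  sorted[13] = cc$313add1aa2bd10
  sorted[14] = d10cc$313add1aa2b
  sorted[15] = d1aa2bd10cc$313ad
  sorted[16] = dd1aa2bd10cc$313a
sorted[4] = 1aa2bd10cc$313add

Answer: 1aa2bd10cc$313add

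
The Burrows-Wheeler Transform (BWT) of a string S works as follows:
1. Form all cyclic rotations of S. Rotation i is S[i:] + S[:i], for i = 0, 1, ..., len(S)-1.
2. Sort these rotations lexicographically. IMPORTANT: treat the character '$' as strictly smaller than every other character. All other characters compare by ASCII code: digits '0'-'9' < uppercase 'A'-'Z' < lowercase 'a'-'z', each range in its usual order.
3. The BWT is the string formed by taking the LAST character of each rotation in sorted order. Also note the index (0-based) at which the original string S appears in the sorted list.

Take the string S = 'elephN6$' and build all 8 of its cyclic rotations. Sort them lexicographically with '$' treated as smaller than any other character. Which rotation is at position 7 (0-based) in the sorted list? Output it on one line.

All 8 rotations (rotation i = S[i:]+S[:i]):
  rot[0] = elephN6$
  rot[1] = lephN6$e
  rot[2] = ephN6$el
  rot[3] = phN6$ele
  rot[4] = hN6$elep
  rot[5] = N6$eleph
  rot[6] = 6$elephN
  rot[7] = $elephN6
Sorted (with $ < everything):
  sorted[0] = $elephN6
  sorted[1] = 6$elephN
  sorted[2] = N6$eleph
  sorted[3] = elephN6$
  sorted[4] = ephN6$el
  sorted[5] = hN6$elep
  sorted[6] = lephN6$e
  sorted[7] = phN6$ele
sorted[7] = phN6$ele

Answer: phN6$ele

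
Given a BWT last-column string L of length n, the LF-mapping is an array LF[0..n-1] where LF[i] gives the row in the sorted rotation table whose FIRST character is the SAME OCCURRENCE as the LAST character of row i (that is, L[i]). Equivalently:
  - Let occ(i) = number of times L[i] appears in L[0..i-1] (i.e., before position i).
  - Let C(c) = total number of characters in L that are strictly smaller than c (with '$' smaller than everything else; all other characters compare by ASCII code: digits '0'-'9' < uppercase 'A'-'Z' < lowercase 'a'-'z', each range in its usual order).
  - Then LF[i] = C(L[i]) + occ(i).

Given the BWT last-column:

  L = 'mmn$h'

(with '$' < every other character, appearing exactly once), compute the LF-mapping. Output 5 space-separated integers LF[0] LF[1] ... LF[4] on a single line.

Char counts: '$':1, 'h':1, 'm':2, 'n':1
C (first-col start): C('$')=0, C('h')=1, C('m')=2, C('n')=4
L[0]='m': occ=0, LF[0]=C('m')+0=2+0=2
L[1]='m': occ=1, LF[1]=C('m')+1=2+1=3
L[2]='n': occ=0, LF[2]=C('n')+0=4+0=4
L[3]='$': occ=0, LF[3]=C('$')+0=0+0=0
L[4]='h': occ=0, LF[4]=C('h')+0=1+0=1

Answer: 2 3 4 0 1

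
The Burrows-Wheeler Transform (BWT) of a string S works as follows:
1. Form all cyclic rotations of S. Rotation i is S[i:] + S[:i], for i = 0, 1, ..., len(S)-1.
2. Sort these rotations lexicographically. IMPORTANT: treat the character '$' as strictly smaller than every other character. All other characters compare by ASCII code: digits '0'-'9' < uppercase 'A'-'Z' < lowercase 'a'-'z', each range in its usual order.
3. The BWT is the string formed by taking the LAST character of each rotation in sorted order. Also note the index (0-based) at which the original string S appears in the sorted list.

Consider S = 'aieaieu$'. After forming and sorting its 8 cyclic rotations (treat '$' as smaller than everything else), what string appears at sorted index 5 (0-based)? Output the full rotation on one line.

Answer: ieaieu$a

Derivation:
All 8 rotations (rotation i = S[i:]+S[:i]):
  rot[0] = aieaieu$
  rot[1] = ieaieu$a
  rot[2] = eaieu$ai
  rot[3] = aieu$aie
  rot[4] = ieu$aiea
  rot[5] = eu$aieai
  rot[6] = u$aieaie
  rot[7] = $aieaieu
Sorted (with $ < everything):
  sorted[0] = $aieaieu
  sorted[1] = aieaieu$
  sorted[2] = aieu$aie
  sorted[3] = eaieu$ai
  sorted[4] = eu$aieai
  sorted[5] = ieaieu$a
  sorted[6] = ieu$aiea
  sorted[7] = u$aieaie
sorted[5] = ieaieu$a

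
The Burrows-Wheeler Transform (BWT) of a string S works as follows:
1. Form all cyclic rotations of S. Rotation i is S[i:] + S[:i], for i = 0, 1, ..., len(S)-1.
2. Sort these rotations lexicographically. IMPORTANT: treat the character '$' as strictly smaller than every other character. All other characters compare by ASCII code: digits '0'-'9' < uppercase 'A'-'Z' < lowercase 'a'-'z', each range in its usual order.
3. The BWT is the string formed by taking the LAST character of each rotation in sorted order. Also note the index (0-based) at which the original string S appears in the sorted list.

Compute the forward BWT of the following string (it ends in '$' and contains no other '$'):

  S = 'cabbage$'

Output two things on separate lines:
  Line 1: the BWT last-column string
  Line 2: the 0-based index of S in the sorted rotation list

All 8 rotations (rotation i = S[i:]+S[:i]):
  rot[0] = cabbage$
  rot[1] = abbage$c
  rot[2] = bbage$ca
  rot[3] = bage$cab
  rot[4] = age$cabb
  rot[5] = ge$cabba
  rot[6] = e$cabbag
  rot[7] = $cabbage
Sorted (with $ < everything):
  sorted[0] = $cabbage  (last char: 'e')
  sorted[1] = abbage$c  (last char: 'c')
  sorted[2] = age$cabb  (last char: 'b')
  sorted[3] = bage$cab  (last char: 'b')
  sorted[4] = bbage$ca  (last char: 'a')
  sorted[5] = cabbage$  (last char: '$')
  sorted[6] = e$cabbag  (last char: 'g')
  sorted[7] = ge$cabba  (last char: 'a')
Last column: ecbba$ga
Original string S is at sorted index 5

Answer: ecbba$ga
5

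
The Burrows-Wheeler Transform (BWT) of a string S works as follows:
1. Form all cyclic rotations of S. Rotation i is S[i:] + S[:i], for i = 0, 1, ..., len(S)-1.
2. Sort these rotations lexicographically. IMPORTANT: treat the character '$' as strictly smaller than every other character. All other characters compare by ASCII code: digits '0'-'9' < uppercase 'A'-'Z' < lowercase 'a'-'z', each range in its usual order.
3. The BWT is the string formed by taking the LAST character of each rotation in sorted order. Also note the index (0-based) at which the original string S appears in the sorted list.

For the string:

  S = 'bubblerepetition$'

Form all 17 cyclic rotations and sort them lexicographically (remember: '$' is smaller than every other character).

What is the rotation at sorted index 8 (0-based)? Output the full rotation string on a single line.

Answer: ition$bubblerepet

Derivation:
All 17 rotations (rotation i = S[i:]+S[:i]):
  rot[0] = bubblerepetition$
  rot[1] = ubblerepetition$b
  rot[2] = bblerepetition$bu
  rot[3] = blerepetition$bub
  rot[4] = lerepetition$bubb
  rot[5] = erepetition$bubbl
  rot[6] = repetition$bubble
  rot[7] = epetition$bubbler
  rot[8] = petition$bubblere
  rot[9] = etition$bubblerep
  rot[10] = tition$bubblerepe
  rot[11] = ition$bubblerepet
  rot[12] = tion$bubblerepeti
  rot[13] = ion$bubblerepetit
  rot[14] = on$bubblerepetiti
  rot[15] = n$bubblerepetitio
  rot[16] = $bubblerepetition
Sorted (with $ < everything):
  sorted[0] = $bubblerepetition
  sorted[1] = bblerepetition$bu
  sorted[2] = blerepetition$bub
  sorted[3] = bubblerepetition$
  sorted[4] = epetition$bubbler
  sorted[5] = erepetition$bubbl
  sorted[6] = etition$bubblerep
  sorted[7] = ion$bubblerepetit
  sorted[8] = ition$bubblerepet
  sorted[9] = lerepetition$bubb
  sorted[10] = n$bubblerepetitio
  sorted[11] = on$bubblerepetiti
  sorted[12] = petition$bubblere
  sorted[13] = repetition$bubble
  sorted[14] = tion$bubblerepeti
  sorted[15] = tition$bubblerepe
  sorted[16] = ubblerepetition$b
sorted[8] = ition$bubblerepet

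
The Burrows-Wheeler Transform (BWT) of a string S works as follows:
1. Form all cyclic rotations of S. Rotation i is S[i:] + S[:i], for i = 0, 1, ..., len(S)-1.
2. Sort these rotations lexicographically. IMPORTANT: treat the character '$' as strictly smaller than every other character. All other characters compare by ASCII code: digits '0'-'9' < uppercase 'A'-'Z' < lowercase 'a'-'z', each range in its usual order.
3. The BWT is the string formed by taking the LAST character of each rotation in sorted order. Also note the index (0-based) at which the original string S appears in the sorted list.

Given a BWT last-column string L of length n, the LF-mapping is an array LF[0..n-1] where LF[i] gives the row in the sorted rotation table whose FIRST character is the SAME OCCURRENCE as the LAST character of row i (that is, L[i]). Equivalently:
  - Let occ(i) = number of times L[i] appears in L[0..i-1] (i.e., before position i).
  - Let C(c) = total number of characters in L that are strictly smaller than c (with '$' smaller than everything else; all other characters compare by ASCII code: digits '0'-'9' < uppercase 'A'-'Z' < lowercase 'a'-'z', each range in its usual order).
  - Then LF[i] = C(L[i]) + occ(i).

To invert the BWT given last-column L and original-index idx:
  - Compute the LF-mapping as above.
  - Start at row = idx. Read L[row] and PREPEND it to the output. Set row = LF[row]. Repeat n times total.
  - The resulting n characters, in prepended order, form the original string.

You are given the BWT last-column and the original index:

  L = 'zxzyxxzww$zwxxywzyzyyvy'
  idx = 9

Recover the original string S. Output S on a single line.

Answer: xyyzxvzyzzwxwywxwyzxyz$

Derivation:
LF mapping: 17 6 18 11 7 8 19 2 3 0 20 4 9 10 12 5 21 13 22 14 15 1 16
Walk LF starting at row 9, prepending L[row]:
  step 1: row=9, L[9]='$', prepend. Next row=LF[9]=0
  step 2: row=0, L[0]='z', prepend. Next row=LF[0]=17
  step 3: row=17, L[17]='y', prepend. Next row=LF[17]=13
  step 4: row=13, L[13]='x', prepend. Next row=LF[13]=10
  step 5: row=10, L[10]='z', prepend. Next row=LF[10]=20
  step 6: row=20, L[20]='y', prepend. Next row=LF[20]=15
  step 7: row=15, L[15]='w', prepend. Next row=LF[15]=5
  step 8: row=5, L[5]='x', prepend. Next row=LF[5]=8
  step 9: row=8, L[8]='w', prepend. Next row=LF[8]=3
  step 10: row=3, L[3]='y', prepend. Next row=LF[3]=11
  step 11: row=11, L[11]='w', prepend. Next row=LF[11]=4
  step 12: row=4, L[4]='x', prepend. Next row=LF[4]=7
  step 13: row=7, L[7]='w', prepend. Next row=LF[7]=2
  step 14: row=2, L[2]='z', prepend. Next row=LF[2]=18
  step 15: row=18, L[18]='z', prepend. Next row=LF[18]=22
  step 16: row=22, L[22]='y', prepend. Next row=LF[22]=16
  step 17: row=16, L[16]='z', prepend. Next row=LF[16]=21
  step 18: row=21, L[21]='v', prepend. Next row=LF[21]=1
  step 19: row=1, L[1]='x', prepend. Next row=LF[1]=6
  step 20: row=6, L[6]='z', prepend. Next row=LF[6]=19
  step 21: row=19, L[19]='y', prepend. Next row=LF[19]=14
  step 22: row=14, L[14]='y', prepend. Next row=LF[14]=12
  step 23: row=12, L[12]='x', prepend. Next row=LF[12]=9
Reversed output: xyyzxvzyzzwxwywxwyzxyz$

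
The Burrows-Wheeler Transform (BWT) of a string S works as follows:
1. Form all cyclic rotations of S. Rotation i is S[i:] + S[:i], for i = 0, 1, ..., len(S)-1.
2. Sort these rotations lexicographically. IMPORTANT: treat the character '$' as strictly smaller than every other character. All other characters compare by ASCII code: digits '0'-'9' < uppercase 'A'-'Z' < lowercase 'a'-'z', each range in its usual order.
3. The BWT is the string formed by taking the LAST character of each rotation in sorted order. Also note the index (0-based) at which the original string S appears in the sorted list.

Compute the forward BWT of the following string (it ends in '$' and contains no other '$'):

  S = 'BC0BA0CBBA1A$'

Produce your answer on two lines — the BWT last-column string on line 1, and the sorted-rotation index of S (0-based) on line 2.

All 13 rotations (rotation i = S[i:]+S[:i]):
  rot[0] = BC0BA0CBBA1A$
  rot[1] = C0BA0CBBA1A$B
  rot[2] = 0BA0CBBA1A$BC
  rot[3] = BA0CBBA1A$BC0
  rot[4] = A0CBBA1A$BC0B
  rot[5] = 0CBBA1A$BC0BA
  rot[6] = CBBA1A$BC0BA0
  rot[7] = BBA1A$BC0BA0C
  rot[8] = BA1A$BC0BA0CB
  rot[9] = A1A$BC0BA0CBB
  rot[10] = 1A$BC0BA0CBBA
  rot[11] = A$BC0BA0CBBA1
  rot[12] = $BC0BA0CBBA1A
Sorted (with $ < everything):
  sorted[0] = $BC0BA0CBBA1A  (last char: 'A')
  sorted[1] = 0BA0CBBA1A$BC  (last char: 'C')
  sorted[2] = 0CBBA1A$BC0BA  (last char: 'A')
  sorted[3] = 1A$BC0BA0CBBA  (last char: 'A')
  sorted[4] = A$BC0BA0CBBA1  (last char: '1')
  sorted[5] = A0CBBA1A$BC0B  (last char: 'B')
  sorted[6] = A1A$BC0BA0CBB  (last char: 'B')
  sorted[7] = BA0CBBA1A$BC0  (last char: '0')
  sorted[8] = BA1A$BC0BA0CB  (last char: 'B')
  sorted[9] = BBA1A$BC0BA0C  (last char: 'C')
  sorted[10] = BC0BA0CBBA1A$  (last char: '$')
  sorted[11] = C0BA0CBBA1A$B  (last char: 'B')
  sorted[12] = CBBA1A$BC0BA0  (last char: '0')
Last column: ACAA1BB0BC$B0
Original string S is at sorted index 10

Answer: ACAA1BB0BC$B0
10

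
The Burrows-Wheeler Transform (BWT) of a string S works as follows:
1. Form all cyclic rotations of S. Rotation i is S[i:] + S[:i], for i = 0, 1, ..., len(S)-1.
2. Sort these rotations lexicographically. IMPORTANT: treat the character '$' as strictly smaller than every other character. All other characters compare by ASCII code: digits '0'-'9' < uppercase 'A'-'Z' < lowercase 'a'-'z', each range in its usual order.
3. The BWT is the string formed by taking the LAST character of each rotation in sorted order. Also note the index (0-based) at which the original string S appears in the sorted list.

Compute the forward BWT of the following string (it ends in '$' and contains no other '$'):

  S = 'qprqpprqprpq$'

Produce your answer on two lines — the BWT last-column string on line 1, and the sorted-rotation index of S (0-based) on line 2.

Answer: qqrqqpprr$ppp
9

Derivation:
All 13 rotations (rotation i = S[i:]+S[:i]):
  rot[0] = qprqpprqprpq$
  rot[1] = prqpprqprpq$q
  rot[2] = rqpprqprpq$qp
  rot[3] = qpprqprpq$qpr
  rot[4] = pprqprpq$qprq
  rot[5] = prqprpq$qprqp
  rot[6] = rqprpq$qprqpp
  rot[7] = qprpq$qprqppr
  rot[8] = prpq$qprqpprq
  rot[9] = rpq$qprqpprqp
  rot[10] = pq$qprqpprqpr
  rot[11] = q$qprqpprqprp
  rot[12] = $qprqpprqprpq
Sorted (with $ < everything):
  sorted[0] = $qprqpprqprpq  (last char: 'q')
  sorted[1] = pprqprpq$qprq  (last char: 'q')
  sorted[2] = pq$qprqpprqpr  (last char: 'r')
  sorted[3] = prpq$qprqpprq  (last char: 'q')
  sorted[4] = prqpprqprpq$q  (last char: 'q')
  sorted[5] = prqprpq$qprqp  (last char: 'p')
  sorted[6] = q$qprqpprqprp  (last char: 'p')
  sorted[7] = qpprqprpq$qpr  (last char: 'r')
  sorted[8] = qprpq$qprqppr  (last char: 'r')
  sorted[9] = qprqpprqprpq$  (last char: '$')
  sorted[10] = rpq$qprqpprqp  (last char: 'p')
  sorted[11] = rqpprqprpq$qp  (last char: 'p')
  sorted[12] = rqprpq$qprqpp  (last char: 'p')
Last column: qqrqqpprr$ppp
Original string S is at sorted index 9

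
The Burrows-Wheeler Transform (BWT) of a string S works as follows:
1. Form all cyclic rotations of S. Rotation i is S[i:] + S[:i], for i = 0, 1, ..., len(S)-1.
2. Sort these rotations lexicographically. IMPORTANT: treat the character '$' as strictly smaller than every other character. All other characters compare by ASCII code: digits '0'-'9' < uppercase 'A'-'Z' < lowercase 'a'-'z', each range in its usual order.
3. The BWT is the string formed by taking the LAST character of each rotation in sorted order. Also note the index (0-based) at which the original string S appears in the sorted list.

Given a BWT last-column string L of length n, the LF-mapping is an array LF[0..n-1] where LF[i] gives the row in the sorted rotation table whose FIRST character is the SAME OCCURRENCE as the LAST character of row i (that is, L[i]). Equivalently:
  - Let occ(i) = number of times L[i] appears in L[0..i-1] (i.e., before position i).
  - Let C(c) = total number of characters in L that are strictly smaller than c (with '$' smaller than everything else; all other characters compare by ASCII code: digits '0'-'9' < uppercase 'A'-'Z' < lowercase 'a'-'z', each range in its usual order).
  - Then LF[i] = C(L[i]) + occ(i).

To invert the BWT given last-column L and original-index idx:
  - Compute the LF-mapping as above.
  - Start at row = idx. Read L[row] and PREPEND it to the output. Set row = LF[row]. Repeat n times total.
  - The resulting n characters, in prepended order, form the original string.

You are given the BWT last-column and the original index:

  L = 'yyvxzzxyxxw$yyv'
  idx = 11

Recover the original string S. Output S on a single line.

LF mapping: 8 9 1 4 13 14 5 10 6 7 3 0 11 12 2
Walk LF starting at row 11, prepending L[row]:
  step 1: row=11, L[11]='$', prepend. Next row=LF[11]=0
  step 2: row=0, L[0]='y', prepend. Next row=LF[0]=8
  step 3: row=8, L[8]='x', prepend. Next row=LF[8]=6
  step 4: row=6, L[6]='x', prepend. Next row=LF[6]=5
  step 5: row=5, L[5]='z', prepend. Next row=LF[5]=14
  step 6: row=14, L[14]='v', prepend. Next row=LF[14]=2
  step 7: row=2, L[2]='v', prepend. Next row=LF[2]=1
  step 8: row=1, L[1]='y', prepend. Next row=LF[1]=9
  step 9: row=9, L[9]='x', prepend. Next row=LF[9]=7
  step 10: row=7, L[7]='y', prepend. Next row=LF[7]=10
  step 11: row=10, L[10]='w', prepend. Next row=LF[10]=3
  step 12: row=3, L[3]='x', prepend. Next row=LF[3]=4
  step 13: row=4, L[4]='z', prepend. Next row=LF[4]=13
  step 14: row=13, L[13]='y', prepend. Next row=LF[13]=12
  step 15: row=12, L[12]='y', prepend. Next row=LF[12]=11
Reversed output: yyzxwyxyvvzxxy$

Answer: yyzxwyxyvvzxxy$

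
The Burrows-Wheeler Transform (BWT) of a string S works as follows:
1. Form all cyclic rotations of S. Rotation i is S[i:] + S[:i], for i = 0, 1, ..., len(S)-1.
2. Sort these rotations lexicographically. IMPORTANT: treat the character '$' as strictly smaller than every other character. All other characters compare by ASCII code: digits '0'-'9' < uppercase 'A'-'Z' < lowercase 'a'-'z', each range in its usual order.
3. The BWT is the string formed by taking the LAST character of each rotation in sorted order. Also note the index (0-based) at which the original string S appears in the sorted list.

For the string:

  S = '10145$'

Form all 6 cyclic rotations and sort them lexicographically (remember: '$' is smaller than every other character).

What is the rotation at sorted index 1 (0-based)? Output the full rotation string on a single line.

Answer: 0145$1

Derivation:
All 6 rotations (rotation i = S[i:]+S[:i]):
  rot[0] = 10145$
  rot[1] = 0145$1
  rot[2] = 145$10
  rot[3] = 45$101
  rot[4] = 5$1014
  rot[5] = $10145
Sorted (with $ < everything):
  sorted[0] = $10145
  sorted[1] = 0145$1
  sorted[2] = 10145$
  sorted[3] = 145$10
  sorted[4] = 45$101
  sorted[5] = 5$1014
sorted[1] = 0145$1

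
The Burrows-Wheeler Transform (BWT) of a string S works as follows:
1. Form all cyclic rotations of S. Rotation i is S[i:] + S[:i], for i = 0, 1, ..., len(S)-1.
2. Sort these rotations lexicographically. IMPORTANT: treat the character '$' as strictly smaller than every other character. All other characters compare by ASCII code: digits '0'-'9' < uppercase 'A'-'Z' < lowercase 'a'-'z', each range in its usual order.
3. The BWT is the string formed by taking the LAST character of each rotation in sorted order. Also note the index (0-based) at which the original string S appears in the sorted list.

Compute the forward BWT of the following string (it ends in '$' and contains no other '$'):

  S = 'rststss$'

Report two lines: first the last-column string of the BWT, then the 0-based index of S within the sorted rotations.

Answer: s$sttrss
1

Derivation:
All 8 rotations (rotation i = S[i:]+S[:i]):
  rot[0] = rststss$
  rot[1] = ststss$r
  rot[2] = tstss$rs
  rot[3] = stss$rst
  rot[4] = tss$rsts
  rot[5] = ss$rstst
  rot[6] = s$rststs
  rot[7] = $rststss
Sorted (with $ < everything):
  sorted[0] = $rststss  (last char: 's')
  sorted[1] = rststss$  (last char: '$')
  sorted[2] = s$rststs  (last char: 's')
  sorted[3] = ss$rstst  (last char: 't')
  sorted[4] = stss$rst  (last char: 't')
  sorted[5] = ststss$r  (last char: 'r')
  sorted[6] = tss$rsts  (last char: 's')
  sorted[7] = tstss$rs  (last char: 's')
Last column: s$sttrss
Original string S is at sorted index 1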